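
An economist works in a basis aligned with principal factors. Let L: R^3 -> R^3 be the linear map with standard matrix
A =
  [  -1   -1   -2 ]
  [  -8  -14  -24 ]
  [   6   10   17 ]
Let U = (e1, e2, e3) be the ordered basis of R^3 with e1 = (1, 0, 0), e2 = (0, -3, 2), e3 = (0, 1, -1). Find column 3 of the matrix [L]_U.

Column 3 of [L]_U is the U-coordinate vector of L(e3).
In standard coordinates L(e3) = A e3 = (1, 10, -7).
Converting to U: (1, 10, -7) = e1 - 3e2 + e3, so the coordinate vector is (1, -3, 1).

(1, -3, 1)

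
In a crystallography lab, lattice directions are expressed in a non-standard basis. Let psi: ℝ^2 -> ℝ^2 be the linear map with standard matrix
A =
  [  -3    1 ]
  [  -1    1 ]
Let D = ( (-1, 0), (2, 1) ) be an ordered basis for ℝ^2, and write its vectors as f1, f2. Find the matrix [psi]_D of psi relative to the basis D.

[[-1, 3], [1, -1]]

The j-th column of [psi]_D is [psi(fj)]_D.
psi(f1) = A f1 = (3, 1) = -f1 + f2, so column 1 is (-1, 1).
Repeating for f2 and assembling the columns gives [[-1, 3], [1, -1]].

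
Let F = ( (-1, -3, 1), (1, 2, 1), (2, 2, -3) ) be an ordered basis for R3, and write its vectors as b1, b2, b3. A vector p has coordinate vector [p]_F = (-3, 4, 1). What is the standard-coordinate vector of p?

The coordinates say p = -3b1 + 4b2 + b3; adding the scaled basis vectors gives (9, 19, -2).

(9, 19, -2)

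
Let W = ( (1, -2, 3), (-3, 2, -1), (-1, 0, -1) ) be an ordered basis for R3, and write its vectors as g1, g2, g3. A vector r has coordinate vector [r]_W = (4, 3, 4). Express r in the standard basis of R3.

(-9, -2, 5)

The coordinates say r = 4g1 + 3g2 + 4g3; adding the scaled basis vectors gives (-9, -2, 5).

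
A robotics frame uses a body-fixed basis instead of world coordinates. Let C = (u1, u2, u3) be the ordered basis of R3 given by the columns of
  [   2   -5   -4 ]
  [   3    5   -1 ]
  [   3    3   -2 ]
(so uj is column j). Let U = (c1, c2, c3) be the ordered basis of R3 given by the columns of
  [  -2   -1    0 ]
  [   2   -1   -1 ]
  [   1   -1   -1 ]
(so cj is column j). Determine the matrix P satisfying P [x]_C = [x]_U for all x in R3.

Take x = uj: its C-coordinates are the j-th standard unit vector, so P e_j — column j of P — equals [uj]_U.
u1 = 0·c1 - 2c2 - c3, giving column 1 = (0, -2, -1); repeating for each j gives P = [[0, 2, 1], [-2, 1, 2], [-1, -2, 1]].

[[0, 2, 1], [-2, 1, 2], [-1, -2, 1]]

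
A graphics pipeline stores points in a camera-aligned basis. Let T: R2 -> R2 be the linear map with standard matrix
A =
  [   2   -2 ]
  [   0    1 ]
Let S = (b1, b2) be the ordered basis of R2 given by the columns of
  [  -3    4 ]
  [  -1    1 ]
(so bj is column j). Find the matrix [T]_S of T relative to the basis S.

[[0, 2], [-1, 3]]

Let P have columns b1, b2. Then [T]_S = P^(-1) A P.
Here det P = 1, so P^(-1) is integer; computing A P first and then P^(-1)(A P) gives [[0, 2], [-1, 3]].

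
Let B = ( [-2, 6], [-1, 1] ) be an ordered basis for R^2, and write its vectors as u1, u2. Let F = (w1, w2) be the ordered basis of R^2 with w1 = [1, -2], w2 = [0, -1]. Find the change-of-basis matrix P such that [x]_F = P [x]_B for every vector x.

Column j of P is [uj]_F, since P maps B-coordinates to F-coordinates.
Expressing u1 in F: u1 = -2w1 - 2w2, so column 1 of P is [-2, -2].
Doing the same for each uj gives P = [[-2, -1], [-2, 1]].

[[-2, -1], [-2, 1]]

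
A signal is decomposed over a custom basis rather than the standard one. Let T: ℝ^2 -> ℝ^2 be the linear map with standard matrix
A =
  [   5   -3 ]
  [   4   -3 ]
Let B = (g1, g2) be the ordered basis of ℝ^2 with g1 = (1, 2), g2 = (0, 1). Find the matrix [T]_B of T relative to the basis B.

[[-1, -3], [0, 3]]

Let P have columns g1, g2. Then [T]_B = P^(-1) A P.
Here det P = 1, so P^(-1) is integer; computing A P first and then P^(-1)(A P) gives [[-1, -3], [0, 3]].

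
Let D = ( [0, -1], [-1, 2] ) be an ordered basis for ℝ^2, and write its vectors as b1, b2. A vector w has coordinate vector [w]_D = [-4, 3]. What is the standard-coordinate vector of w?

[-3, 10]

The coordinates say w = -4b1 + 3b2; adding the scaled basis vectors gives [-3, 10].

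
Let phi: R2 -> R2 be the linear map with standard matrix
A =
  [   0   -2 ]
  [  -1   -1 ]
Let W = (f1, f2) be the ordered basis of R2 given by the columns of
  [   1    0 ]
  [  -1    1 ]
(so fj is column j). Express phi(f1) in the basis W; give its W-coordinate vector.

Column 1 of [phi]_W is the W-coordinate vector of phi(f1).
In standard coordinates phi(f1) = A f1 = <2, 0>.
Converting to W: <2, 0> = 2f1 + 2f2, so the coordinate vector is <2, 2>.

<2, 2>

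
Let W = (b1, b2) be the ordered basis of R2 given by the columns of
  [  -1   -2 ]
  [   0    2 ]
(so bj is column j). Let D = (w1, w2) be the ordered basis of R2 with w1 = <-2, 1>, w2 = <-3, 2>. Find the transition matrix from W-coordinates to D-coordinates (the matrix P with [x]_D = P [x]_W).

[[2, -2], [-1, 2]]

Column j of P is [bj]_D, since P maps W-coordinates to D-coordinates.
Expressing b1 in D: b1 = 2w1 - w2, so column 1 of P is <2, -1>.
Doing the same for each bj gives P = [[2, -2], [-1, 2]].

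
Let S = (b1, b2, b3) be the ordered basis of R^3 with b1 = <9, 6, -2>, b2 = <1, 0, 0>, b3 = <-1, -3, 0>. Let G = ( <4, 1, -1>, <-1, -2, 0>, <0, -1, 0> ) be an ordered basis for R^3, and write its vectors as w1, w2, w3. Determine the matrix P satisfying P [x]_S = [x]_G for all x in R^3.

Let M have columns bj and N have columns wj. Then for every x, N [x]_G = x = M [x]_S, so P = N^(-1) M.
Since det N = -1, N^(-1) has integer entries; multiplying gives P = [[2, 0, 0], [-1, -1, 1], [-2, 2, 1]].

[[2, 0, 0], [-1, -1, 1], [-2, 2, 1]]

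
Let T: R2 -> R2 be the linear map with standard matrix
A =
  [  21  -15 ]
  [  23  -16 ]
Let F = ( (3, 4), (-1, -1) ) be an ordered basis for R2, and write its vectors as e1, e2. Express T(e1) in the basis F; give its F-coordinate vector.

Compute T(e1) = A e1 = (3, 5) in standard coordinates.
Then write this in F-coordinates: solve for y in y_1 e1 + y_2 e2 = (3, 5).
This gives y = (2, 3), which is column 1 of [T]_F.

(2, 3)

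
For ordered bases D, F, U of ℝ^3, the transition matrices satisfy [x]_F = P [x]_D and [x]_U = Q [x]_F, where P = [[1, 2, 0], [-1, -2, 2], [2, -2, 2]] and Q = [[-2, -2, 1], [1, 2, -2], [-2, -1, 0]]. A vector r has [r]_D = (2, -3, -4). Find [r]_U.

(18, -16, 12)

Apply P to get F-coordinates (-4, -4, 2), then Q to get U-coordinates.
The result is [r]_U = (18, -16, 12).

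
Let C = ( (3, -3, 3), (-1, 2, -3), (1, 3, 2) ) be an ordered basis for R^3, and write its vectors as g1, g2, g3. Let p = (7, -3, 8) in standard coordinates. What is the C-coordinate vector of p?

We seek scalars with c_1 g1 + ... + c_3 g3 = p; equivalently solve M c = p where the columns of M are g1, ..., g3.
Gaussian elimination on [M | p] yields c = (2, 0, 1).
Check: 2g1 + 0·g2 + g3 = (7, -3, 8).

(2, 0, 1)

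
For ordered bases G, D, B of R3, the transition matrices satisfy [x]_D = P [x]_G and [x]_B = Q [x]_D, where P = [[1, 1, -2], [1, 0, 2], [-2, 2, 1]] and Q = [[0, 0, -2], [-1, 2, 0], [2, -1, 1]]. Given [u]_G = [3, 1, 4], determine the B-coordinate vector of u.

First [u]_D = P [u]_G = [-4, 11, 0].
Then [u]_B = Q [u]_D = [0, 26, -19].

[0, 26, -19]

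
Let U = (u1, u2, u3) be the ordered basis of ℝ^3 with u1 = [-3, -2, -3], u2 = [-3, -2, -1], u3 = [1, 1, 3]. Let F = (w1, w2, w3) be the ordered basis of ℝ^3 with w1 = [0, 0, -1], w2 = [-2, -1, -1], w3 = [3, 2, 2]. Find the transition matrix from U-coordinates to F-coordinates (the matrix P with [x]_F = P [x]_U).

[[1, -1, -2], [0, 0, 1], [-1, -1, 1]]

Let M have columns uj and N have columns wj. Then for every x, N [x]_F = x = M [x]_U, so P = N^(-1) M.
Since det N = 1, N^(-1) has integer entries; multiplying gives P = [[1, -1, -2], [0, 0, 1], [-1, -1, 1]].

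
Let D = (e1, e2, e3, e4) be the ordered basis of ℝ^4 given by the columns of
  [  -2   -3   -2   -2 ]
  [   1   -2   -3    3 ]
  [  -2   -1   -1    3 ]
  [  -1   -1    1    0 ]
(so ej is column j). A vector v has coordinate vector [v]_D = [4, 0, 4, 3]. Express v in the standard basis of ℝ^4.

By definition v = 4e1 + 0·e2 + 4e3 + 3e4.
Summing componentwise gives [-22, 1, -3, 0].

[-22, 1, -3, 0]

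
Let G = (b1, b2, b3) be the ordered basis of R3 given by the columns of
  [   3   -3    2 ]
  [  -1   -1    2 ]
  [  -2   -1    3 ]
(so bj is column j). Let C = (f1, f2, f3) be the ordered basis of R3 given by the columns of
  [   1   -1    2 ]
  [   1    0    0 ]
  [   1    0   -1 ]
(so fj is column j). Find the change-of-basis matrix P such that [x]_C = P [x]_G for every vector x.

[[-1, -1, 2], [-2, 2, -2], [1, 0, -1]]

Take x = bj: its G-coordinates are the j-th standard unit vector, so P e_j — column j of P — equals [bj]_C.
b1 = -f1 - 2f2 + f3, giving column 1 = (-1, -2, 1); repeating for each j gives P = [[-1, -1, 2], [-2, 2, -2], [1, 0, -1]].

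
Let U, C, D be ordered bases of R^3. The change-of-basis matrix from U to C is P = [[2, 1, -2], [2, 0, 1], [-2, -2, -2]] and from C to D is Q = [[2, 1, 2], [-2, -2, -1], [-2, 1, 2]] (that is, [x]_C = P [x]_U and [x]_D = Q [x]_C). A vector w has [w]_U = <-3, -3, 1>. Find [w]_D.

First [w]_C = P [w]_U = <-11, -5, 10>.
Then [w]_D = Q [w]_C = <-7, 22, 37>.

<-7, 22, 37>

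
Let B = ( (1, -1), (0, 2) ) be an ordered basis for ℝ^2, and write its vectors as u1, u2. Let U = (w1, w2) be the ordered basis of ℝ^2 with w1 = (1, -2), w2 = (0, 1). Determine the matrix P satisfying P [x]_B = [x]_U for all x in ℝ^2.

[[1, 0], [1, 2]]

Let M have columns uj and N have columns wj. Then for every x, N [x]_U = x = M [x]_B, so P = N^(-1) M.
Since det N = 1, N^(-1) has integer entries; multiplying gives P = [[1, 0], [1, 2]].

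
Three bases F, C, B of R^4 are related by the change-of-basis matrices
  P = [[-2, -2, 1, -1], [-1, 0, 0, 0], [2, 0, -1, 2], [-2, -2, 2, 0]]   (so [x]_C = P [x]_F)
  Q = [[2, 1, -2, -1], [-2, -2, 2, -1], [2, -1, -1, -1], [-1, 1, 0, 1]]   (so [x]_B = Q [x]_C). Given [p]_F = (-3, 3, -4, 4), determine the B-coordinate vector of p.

(-17, 30, -17, 3)

Composing the changes, [p]_B = Q P [p]_F.
Q P = [[-7, -2, 2, -6], [12, 6, -6, 6], [-3, -2, 1, -4], [-1, 0, 1, 1]]; applying this to (-3, 3, -4, 4) gives (-17, 30, -17, 3).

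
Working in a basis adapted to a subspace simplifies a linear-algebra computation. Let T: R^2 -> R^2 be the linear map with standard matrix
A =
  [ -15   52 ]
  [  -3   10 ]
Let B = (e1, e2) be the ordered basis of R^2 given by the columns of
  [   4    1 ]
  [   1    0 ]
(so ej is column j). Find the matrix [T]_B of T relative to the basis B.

[[-2, -3], [0, -3]]

Let P have columns e1, e2. Then [T]_B = P^(-1) A P.
Here det P = -1, so P^(-1) is integer; computing A P first and then P^(-1)(A P) gives [[-2, -3], [0, -3]].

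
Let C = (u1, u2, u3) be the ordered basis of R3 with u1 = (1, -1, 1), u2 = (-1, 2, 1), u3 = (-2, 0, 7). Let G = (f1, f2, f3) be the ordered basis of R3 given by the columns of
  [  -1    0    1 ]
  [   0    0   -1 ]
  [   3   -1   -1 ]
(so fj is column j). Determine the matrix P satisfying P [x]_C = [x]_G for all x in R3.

Take x = uj: its C-coordinates are the j-th standard unit vector, so P e_j — column j of P — equals [uj]_G.
u1 = 0·f1 - 2f2 + f3, giving column 1 = (0, -2, 1); repeating for each j gives P = [[0, -1, 2], [-2, -2, -1], [1, -2, 0]].

[[0, -1, 2], [-2, -2, -1], [1, -2, 0]]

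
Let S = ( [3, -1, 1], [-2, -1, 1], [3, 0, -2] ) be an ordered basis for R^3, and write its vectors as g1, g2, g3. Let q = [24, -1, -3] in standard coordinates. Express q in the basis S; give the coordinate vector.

[q]_S is the unique c with M c = q, where M has columns g1, ..., g3.
Gaussian elimination on [M | q] yields c = (4, -3, 2).
Check: 4g1 - 3g2 + 2g3 = [24, -1, -3].

[4, -3, 2]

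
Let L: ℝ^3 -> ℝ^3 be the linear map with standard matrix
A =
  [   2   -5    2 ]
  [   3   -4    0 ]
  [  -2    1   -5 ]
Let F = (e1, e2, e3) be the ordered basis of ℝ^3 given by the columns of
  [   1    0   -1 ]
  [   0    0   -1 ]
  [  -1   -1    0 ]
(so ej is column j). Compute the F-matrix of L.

[[-3, -2, 2], [0, -3, -3], [-3, 0, -1]]

Let P have columns e1, ..., e3. Then [L]_F = P^(-1) A P.
Here det P = -1, so P^(-1) is integer; computing A P first and then P^(-1)(A P) gives [[-3, -2, 2], [0, -3, -3], [-3, 0, -1]].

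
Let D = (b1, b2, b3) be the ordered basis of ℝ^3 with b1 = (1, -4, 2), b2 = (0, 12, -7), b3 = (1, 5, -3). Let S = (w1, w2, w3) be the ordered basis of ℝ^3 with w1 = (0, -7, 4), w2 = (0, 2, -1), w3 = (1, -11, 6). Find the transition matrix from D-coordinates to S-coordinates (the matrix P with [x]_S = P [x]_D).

[[-1, -2, -2], [0, -1, 1], [1, 0, 1]]

Let M have columns bj and N have columns wj. Then for every x, N [x]_S = x = M [x]_D, so P = N^(-1) M.
Since det N = -1, N^(-1) has integer entries; multiplying gives P = [[-1, -2, -2], [0, -1, 1], [1, 0, 1]].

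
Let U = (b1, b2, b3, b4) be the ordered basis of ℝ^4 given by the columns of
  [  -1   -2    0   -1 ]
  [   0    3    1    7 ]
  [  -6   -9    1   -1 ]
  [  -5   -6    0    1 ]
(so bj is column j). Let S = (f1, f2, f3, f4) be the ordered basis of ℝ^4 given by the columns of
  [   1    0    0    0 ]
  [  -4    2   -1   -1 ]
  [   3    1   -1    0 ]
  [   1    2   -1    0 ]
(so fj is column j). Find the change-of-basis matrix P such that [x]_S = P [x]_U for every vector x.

Column j of P is [bj]_S, since P maps U-coordinates to S-coordinates.
Expressing b1 in S: b1 = -f1 - f2 + 2f3 + 0·f4, so column 1 of P is <-1, -1, 2, 0>.
Doing the same for each bj gives P = [[-1, -2, 0, -1], [-1, -1, -1, 0], [2, 2, -2, -2], [0, 1, -1, -1]].

[[-1, -2, 0, -1], [-1, -1, -1, 0], [2, 2, -2, -2], [0, 1, -1, -1]]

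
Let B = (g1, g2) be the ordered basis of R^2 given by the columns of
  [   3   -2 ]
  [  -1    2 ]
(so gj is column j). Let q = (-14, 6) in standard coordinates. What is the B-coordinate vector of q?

(-4, 1)

[q]_B is the unique c with M c = q, where M has columns g1, g2.
System: 3c_1 - 2c_2 = -14, -c_1 + 2c_2 = 6; solving gives c_1 = -4, c_2 = 1.
Check: -4g1 + g2 = (-14, 6).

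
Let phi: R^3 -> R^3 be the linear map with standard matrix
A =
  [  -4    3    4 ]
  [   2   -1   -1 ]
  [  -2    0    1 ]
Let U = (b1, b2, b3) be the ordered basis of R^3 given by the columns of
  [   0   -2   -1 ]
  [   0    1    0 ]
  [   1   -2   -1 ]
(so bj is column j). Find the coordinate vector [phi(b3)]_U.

Column 3 of [phi]_U is the U-coordinate vector of phi(b3).
In standard coordinates phi(b3) = A b3 = <0, -1, 1>.
Converting to U: <0, -1, 1> = b1 - b2 + 2b3, so the coordinate vector is <1, -1, 2>.

<1, -1, 2>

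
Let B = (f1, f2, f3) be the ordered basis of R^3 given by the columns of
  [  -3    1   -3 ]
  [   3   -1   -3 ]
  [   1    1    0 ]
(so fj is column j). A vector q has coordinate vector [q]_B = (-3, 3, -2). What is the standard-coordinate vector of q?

(18, -6, 0)

By definition q = -3f1 + 3f2 - 2f3.
Summing componentwise gives (18, -6, 0).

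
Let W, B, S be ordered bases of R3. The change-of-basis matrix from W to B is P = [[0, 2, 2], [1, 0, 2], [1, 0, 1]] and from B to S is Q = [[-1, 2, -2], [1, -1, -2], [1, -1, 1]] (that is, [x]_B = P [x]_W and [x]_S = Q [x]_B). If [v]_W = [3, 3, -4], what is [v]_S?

Apply P to get B-coordinates [-2, -5, -1], then Q to get S-coordinates.
The result is [v]_S = [-6, 5, 2].

[-6, 5, 2]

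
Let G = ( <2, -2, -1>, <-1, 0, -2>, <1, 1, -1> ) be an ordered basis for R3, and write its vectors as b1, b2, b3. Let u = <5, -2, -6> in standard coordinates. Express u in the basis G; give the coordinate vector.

We seek scalars with c_1 b1 + ... + c_3 b3 = u; equivalently solve M c = u where the columns of M are b1, ..., b3.
Solving this 3x3 system gives c = (2, 1, 2).
Check: 2b1 + b2 + 2b3 = <5, -2, -6>.

<2, 1, 2>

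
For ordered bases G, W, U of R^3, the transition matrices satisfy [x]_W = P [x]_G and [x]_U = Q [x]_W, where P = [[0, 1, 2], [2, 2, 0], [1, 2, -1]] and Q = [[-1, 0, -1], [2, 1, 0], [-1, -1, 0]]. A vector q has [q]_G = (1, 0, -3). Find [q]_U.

Apply P to get W-coordinates (-6, 2, 4), then Q to get U-coordinates.
The result is [q]_U = (2, -10, 4).

(2, -10, 4)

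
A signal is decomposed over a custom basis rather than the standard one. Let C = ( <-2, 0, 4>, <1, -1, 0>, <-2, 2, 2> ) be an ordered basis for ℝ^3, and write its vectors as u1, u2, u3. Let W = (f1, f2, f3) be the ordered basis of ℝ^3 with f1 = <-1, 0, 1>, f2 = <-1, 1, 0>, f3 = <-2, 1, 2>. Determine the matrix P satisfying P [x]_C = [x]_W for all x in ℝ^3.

Let M have columns uj and N have columns fj. Then for every x, N [x]_W = x = M [x]_C, so P = N^(-1) M.
Since det N = -1, N^(-1) has integer entries; multiplying gives P = [[0, 0, -2], [-2, -1, 0], [2, 0, 2]].

[[0, 0, -2], [-2, -1, 0], [2, 0, 2]]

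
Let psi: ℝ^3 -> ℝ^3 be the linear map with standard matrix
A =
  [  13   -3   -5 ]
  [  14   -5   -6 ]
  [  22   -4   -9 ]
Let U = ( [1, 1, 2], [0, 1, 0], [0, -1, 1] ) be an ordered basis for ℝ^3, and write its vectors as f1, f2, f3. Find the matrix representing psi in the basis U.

[[0, -3, -2], [-3, 0, 0], [0, 2, -1]]

Let P have columns f1, ..., f3. Then [psi]_U = P^(-1) A P.
Here det P = 1, so P^(-1) is integer; computing A P first and then P^(-1)(A P) gives [[0, -3, -2], [-3, 0, 0], [0, 2, -1]].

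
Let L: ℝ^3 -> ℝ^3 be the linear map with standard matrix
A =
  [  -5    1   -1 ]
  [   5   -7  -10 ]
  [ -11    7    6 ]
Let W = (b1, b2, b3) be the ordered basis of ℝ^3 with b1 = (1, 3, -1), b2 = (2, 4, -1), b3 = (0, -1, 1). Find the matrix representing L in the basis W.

[[-1, -1, -2], [0, -2, 0], [3, -3, -3]]

The j-th column of [L]_W is [L(bj)]_W.
L(b1) = A b1 = (-1, -6, 4) = -b1 + 0·b2 + 3b3, so column 1 is (-1, 0, 3).
Repeating for b2, b3 and assembling the columns gives [[-1, -1, -2], [0, -2, 0], [3, -3, -3]].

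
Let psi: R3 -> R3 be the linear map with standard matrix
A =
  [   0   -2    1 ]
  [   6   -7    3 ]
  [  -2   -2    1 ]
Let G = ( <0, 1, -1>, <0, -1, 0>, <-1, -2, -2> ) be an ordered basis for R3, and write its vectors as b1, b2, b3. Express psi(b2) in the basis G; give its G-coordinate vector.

<2, -1, -2>

Column 2 of [psi]_G is the G-coordinate vector of psi(b2).
In standard coordinates psi(b2) = A b2 = <2, 7, 2>.
Converting to G: <2, 7, 2> = 2b1 - b2 - 2b3, so the coordinate vector is <2, -1, -2>.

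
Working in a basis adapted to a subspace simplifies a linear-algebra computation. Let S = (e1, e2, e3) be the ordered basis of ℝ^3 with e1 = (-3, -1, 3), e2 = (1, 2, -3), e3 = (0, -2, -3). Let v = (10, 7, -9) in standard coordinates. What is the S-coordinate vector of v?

Write v = c_1 e1 + ... + c_3 e3 and solve for the c_i.
Gaussian elimination on [M | v] yields c = (-3, 1, -1).
Check: -3e1 + e2 - e3 = (10, 7, -9).

(-3, 1, -1)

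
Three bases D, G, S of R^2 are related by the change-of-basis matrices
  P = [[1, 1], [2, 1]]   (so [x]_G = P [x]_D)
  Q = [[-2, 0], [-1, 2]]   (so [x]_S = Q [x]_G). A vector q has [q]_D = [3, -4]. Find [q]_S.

[2, 5]

Composing the changes, [q]_S = Q P [q]_D.
Q P = [[-2, -2], [3, 1]]; applying this to [3, -4] gives [2, 5].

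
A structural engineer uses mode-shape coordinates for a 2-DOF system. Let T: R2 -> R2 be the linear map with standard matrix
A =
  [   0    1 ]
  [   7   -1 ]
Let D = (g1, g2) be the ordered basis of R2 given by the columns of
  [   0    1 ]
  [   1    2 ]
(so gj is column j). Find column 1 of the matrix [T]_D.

(-3, 1)

Compute T(g1) = A g1 = (1, -1) in standard coordinates.
Then write this in D-coordinates: solve for y in y_1 g1 + y_2 g2 = (1, -1).
This gives y = (-3, 1), which is column 1 of [T]_D.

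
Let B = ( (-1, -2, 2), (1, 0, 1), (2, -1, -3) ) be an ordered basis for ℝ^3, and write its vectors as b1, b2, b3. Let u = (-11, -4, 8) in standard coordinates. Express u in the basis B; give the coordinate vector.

(3, -4, -2)

Write u = c_1 b1 + ... + c_3 b3 and solve for the c_i.
Gaussian elimination on [M | u] yields c = (3, -4, -2).
Check: 3b1 - 4b2 - 2b3 = (-11, -4, 8).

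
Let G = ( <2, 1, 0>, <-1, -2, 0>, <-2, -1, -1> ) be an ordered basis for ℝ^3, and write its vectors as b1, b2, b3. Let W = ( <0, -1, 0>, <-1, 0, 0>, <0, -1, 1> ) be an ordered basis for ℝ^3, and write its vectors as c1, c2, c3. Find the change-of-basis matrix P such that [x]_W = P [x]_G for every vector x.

Let M have columns bj and N have columns cj. Then for every x, N [x]_W = x = M [x]_G, so P = N^(-1) M.
Since det N = -1, N^(-1) has integer entries; multiplying gives P = [[-1, 2, 2], [-2, 1, 2], [0, 0, -1]].

[[-1, 2, 2], [-2, 1, 2], [0, 0, -1]]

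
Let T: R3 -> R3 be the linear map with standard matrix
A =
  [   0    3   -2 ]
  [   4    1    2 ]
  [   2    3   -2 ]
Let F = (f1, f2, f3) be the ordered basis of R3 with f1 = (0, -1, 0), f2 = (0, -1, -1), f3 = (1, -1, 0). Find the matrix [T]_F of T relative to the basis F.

[[1, 3, -1], [3, 1, 1], [-3, -1, -3]]

Let P have columns f1, ..., f3. Then [T]_F = P^(-1) A P.
Here det P = 1, so P^(-1) is integer; computing A P first and then P^(-1)(A P) gives [[1, 3, -1], [3, 1, 1], [-3, -1, -3]].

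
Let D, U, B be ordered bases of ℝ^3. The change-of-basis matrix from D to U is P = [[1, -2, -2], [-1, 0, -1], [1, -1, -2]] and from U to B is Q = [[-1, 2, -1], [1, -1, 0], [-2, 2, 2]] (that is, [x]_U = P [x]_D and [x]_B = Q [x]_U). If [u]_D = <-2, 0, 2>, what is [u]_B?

<12, -6, 0>

Apply P to get U-coordinates <-6, 0, -6>, then Q to get B-coordinates.
The result is [u]_B = <12, -6, 0>.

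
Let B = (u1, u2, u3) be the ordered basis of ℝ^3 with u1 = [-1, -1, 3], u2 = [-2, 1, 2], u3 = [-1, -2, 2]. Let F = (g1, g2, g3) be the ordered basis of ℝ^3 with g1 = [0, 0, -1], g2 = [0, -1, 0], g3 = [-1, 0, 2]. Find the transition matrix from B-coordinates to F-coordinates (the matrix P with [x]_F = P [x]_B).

[[-1, 2, 0], [1, -1, 2], [1, 2, 1]]

Take x = uj: its B-coordinates are the j-th standard unit vector, so P e_j — column j of P — equals [uj]_F.
u1 = -g1 + g2 + g3, giving column 1 = [-1, 1, 1]; repeating for each j gives P = [[-1, 2, 0], [1, -1, 2], [1, 2, 1]].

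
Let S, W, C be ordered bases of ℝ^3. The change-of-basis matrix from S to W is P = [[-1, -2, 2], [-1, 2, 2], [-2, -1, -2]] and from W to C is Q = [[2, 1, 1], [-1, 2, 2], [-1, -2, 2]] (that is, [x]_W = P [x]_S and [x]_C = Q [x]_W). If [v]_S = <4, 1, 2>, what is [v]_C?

<-15, -20, -28>

Composing the changes, [v]_C = Q P [v]_S.
Q P = [[-5, -3, 4], [-5, 4, -2], [-1, -4, -10]]; applying this to <4, 1, 2> gives <-15, -20, -28>.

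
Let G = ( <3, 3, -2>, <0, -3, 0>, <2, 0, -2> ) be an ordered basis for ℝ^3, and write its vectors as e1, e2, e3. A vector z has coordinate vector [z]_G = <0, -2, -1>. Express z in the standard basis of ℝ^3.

<-2, 6, 2>

The coordinates say z = 0·e1 - 2e2 - e3; adding the scaled basis vectors gives <-2, 6, 2>.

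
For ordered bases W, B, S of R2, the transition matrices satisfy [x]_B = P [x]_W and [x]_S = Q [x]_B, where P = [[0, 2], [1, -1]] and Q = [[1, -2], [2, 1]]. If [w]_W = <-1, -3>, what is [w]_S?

<-10, -10>

Apply P to get B-coordinates <-6, 2>, then Q to get S-coordinates.
The result is [w]_S = <-10, -10>.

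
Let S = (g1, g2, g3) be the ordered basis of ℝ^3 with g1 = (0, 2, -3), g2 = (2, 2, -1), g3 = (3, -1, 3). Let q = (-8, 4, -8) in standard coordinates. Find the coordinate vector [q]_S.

(-2, 2, -4)

[q]_S is the unique c with M c = q, where M has columns g1, ..., g3.
Row-reducing the augmented matrix [M | q] gives c = (-2, 2, -4).
Check: -2g1 + 2g2 - 4g3 = (-8, 4, -8).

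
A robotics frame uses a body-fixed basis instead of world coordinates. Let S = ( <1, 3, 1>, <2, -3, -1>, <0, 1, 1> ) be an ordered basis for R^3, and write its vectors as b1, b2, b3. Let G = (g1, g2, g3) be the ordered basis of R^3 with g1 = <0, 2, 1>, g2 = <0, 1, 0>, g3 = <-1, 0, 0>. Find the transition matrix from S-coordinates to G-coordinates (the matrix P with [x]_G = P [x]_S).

Let M have columns bj and N have columns gj. Then for every x, N [x]_G = x = M [x]_S, so P = N^(-1) M.
Since det N = 1, N^(-1) has integer entries; multiplying gives P = [[1, -1, 1], [1, -1, -1], [-1, -2, 0]].

[[1, -1, 1], [1, -1, -1], [-1, -2, 0]]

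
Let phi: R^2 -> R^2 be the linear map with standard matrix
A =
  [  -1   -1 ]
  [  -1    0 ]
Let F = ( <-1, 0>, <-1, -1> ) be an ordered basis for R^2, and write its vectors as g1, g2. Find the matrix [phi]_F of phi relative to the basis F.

[[0, -1], [-1, -1]]

With P the matrix whose columns are g1, g2, [phi]_F = P^(-1) A P.
Column by column: phi(g1) = A g1 = <1, 1>; its F-coordinates <0, -1> give column 1.
Continuing for each basis vector yields [phi]_F = [[0, -1], [-1, -1]].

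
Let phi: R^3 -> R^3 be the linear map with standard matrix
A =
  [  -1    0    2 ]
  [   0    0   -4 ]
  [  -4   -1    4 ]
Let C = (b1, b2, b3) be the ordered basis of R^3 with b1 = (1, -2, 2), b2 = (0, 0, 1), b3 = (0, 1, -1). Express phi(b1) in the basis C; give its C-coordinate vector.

Compute phi(b1) = A b1 = (3, -8, 6) in standard coordinates.
Then write this in C-coordinates: solve for y in y_1 b1 + ... + y_3 b3 = (3, -8, 6).
This gives y = (3, -2, -2), which is column 1 of [phi]_C.

(3, -2, -2)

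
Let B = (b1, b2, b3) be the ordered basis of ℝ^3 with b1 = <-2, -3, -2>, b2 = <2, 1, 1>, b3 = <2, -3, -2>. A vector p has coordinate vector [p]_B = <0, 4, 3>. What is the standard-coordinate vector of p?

By definition p = 0·b1 + 4b2 + 3b3.
Summing componentwise gives <14, -5, -2>.

<14, -5, -2>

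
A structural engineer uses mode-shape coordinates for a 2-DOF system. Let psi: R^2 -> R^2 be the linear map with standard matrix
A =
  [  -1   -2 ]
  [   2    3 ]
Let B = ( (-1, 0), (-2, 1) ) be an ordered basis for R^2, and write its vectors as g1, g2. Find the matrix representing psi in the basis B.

Let P have columns g1, g2. Then [psi]_B = P^(-1) A P.
Here det P = -1, so P^(-1) is integer; computing A P first and then P^(-1)(A P) gives [[3, 2], [-2, -1]].

[[3, 2], [-2, -1]]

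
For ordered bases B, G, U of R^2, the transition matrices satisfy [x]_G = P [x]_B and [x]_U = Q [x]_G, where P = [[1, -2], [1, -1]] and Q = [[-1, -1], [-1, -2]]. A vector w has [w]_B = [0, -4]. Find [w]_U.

First [w]_G = P [w]_B = [8, 4].
Then [w]_U = Q [w]_G = [-12, -16].

[-12, -16]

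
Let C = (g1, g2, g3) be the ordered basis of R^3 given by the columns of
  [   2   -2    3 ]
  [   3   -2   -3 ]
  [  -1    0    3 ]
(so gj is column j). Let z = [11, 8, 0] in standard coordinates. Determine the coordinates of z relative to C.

[3, -1, 1]

We seek scalars with c_1 g1 + ... + c_3 g3 = z; equivalently solve M c = z where the columns of M are g1, ..., g3.
Row-reducing the augmented matrix [M | z] gives c = (3, -1, 1).
Check: 3g1 - g2 + g3 = [11, 8, 0].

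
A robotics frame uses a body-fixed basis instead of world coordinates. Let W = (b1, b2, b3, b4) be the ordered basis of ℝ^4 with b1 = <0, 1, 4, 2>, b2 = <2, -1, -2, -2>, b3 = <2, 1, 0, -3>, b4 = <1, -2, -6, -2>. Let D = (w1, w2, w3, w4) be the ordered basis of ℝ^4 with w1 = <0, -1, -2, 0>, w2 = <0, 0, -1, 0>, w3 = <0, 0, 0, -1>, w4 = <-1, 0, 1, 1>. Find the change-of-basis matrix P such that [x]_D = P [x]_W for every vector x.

[[-1, 1, -1, 2], [-2, -2, 0, 1], [-2, 0, 1, 1], [0, -2, -2, -1]]

Let M have columns bj and N have columns wj. Then for every x, N [x]_D = x = M [x]_W, so P = N^(-1) M.
Since det N = -1, N^(-1) has integer entries; multiplying gives P = [[-1, 1, -1, 2], [-2, -2, 0, 1], [-2, 0, 1, 1], [0, -2, -2, -1]].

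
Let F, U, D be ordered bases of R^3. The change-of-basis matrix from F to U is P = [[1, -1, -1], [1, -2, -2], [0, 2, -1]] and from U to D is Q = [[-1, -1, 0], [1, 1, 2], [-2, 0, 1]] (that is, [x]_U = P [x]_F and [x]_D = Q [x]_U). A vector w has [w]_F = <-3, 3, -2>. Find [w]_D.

First [w]_U = P [w]_F = <-4, -5, 8>.
Then [w]_D = Q [w]_U = <9, 7, 16>.

<9, 7, 16>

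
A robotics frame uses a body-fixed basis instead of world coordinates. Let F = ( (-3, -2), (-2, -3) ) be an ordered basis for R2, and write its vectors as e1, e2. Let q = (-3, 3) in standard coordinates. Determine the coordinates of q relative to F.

We seek scalars with c_1 e1 + c_2 e2 = q; equivalently solve M c = q where the columns of M are e1, e2.
System: -3c_1 - 2c_2 = -3, -2c_1 - 3c_2 = 3; solving gives c_1 = 3, c_2 = -3.
Check: 3e1 - 3e2 = (-3, 3).

(3, -3)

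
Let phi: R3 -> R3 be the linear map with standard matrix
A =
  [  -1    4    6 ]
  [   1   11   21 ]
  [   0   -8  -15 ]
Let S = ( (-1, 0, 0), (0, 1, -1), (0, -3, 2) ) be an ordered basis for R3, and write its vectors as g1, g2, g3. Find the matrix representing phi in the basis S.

With P the matrix whose columns are g1, ..., g3, [phi]_S = P^(-1) A P.
Column by column: phi(g1) = A g1 = (1, -1, 0); its S-coordinates (-1, 2, 1) give column 1.
Continuing for each basis vector yields [phi]_S = [[-1, 2, 0], [2, -1, 0], [1, 3, -3]].

[[-1, 2, 0], [2, -1, 0], [1, 3, -3]]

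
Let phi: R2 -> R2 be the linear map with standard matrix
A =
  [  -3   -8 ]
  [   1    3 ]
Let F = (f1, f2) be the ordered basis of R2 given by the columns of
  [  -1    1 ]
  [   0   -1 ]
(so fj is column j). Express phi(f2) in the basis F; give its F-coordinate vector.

Compute phi(f2) = A f2 = (5, -2) in standard coordinates.
Then write this in F-coordinates: solve for y in y_1 f1 + y_2 f2 = (5, -2).
This gives y = (-3, 2), which is column 2 of [phi]_F.

(-3, 2)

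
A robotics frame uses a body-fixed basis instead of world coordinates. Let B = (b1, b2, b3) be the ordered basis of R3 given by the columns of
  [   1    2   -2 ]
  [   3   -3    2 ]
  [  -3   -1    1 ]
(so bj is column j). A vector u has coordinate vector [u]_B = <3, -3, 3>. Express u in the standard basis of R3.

<-9, 24, -3>

By definition u = 3b1 - 3b2 + 3b3.
Summing componentwise gives <-9, 24, -3>.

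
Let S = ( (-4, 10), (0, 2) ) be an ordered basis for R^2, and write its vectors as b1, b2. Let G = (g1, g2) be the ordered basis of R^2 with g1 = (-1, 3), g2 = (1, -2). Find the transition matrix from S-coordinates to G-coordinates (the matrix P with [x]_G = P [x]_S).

Column j of P is [bj]_G, since P maps S-coordinates to G-coordinates.
Expressing b1 in G: b1 = 2g1 - 2g2, so column 1 of P is (2, -2).
Doing the same for each bj gives P = [[2, 2], [-2, 2]].

[[2, 2], [-2, 2]]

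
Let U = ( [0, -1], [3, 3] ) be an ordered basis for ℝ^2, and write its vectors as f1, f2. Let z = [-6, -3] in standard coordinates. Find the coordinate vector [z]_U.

[z]_U is the unique c with M c = z, where M has columns f1, f2.
System: 0c_1 + 3c_2 = -6, -c_1 + 3c_2 = -3; solving gives c_1 = -3, c_2 = -2.
Check: -3f1 - 2f2 = [-6, -3].

[-3, -2]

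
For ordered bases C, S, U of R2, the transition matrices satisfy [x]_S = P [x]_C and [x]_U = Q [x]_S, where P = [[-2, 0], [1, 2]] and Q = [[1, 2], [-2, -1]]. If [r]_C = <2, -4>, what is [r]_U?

Apply P to get S-coordinates <-4, -6>, then Q to get U-coordinates.
The result is [r]_U = <-16, 14>.

<-16, 14>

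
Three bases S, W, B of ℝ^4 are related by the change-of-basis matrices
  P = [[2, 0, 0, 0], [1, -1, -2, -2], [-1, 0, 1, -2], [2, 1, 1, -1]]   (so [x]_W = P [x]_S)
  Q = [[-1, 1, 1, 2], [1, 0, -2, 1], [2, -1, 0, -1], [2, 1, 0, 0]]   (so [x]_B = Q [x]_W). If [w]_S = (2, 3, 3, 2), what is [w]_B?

Apply P to get W-coordinates (4, -11, -3, 8), then Q to get B-coordinates.
The result is [w]_B = (-2, 18, 11, -3).

(-2, 18, 11, -3)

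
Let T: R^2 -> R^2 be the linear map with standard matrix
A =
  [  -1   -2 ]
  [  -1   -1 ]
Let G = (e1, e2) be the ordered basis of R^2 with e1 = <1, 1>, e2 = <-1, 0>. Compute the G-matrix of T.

The j-th column of [T]_G is [T(ej)]_G.
T(e1) = A e1 = <-3, -2> = -2e1 + e2, so column 1 is <-2, 1>.
Repeating for e2 and assembling the columns gives [[-2, 1], [1, 0]].

[[-2, 1], [1, 0]]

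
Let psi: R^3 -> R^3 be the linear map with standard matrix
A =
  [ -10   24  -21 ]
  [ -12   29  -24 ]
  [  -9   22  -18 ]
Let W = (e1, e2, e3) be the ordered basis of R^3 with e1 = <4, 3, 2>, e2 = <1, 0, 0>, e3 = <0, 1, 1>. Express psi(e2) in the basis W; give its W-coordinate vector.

Compute psi(e2) = A e2 = <-10, -12, -9> in standard coordinates.
Then write this in W-coordinates: solve for y in y_1 e1 + ... + y_3 e3 = <-10, -12, -9>.
This gives y = <-3, 2, -3>, which is column 2 of [psi]_W.

<-3, 2, -3>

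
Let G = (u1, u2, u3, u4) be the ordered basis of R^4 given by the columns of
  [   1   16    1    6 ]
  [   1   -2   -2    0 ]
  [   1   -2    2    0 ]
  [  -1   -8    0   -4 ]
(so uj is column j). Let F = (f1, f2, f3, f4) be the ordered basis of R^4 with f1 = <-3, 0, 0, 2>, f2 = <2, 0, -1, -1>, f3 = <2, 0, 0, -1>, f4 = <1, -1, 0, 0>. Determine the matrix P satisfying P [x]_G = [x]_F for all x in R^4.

[[0, -2, -1, -2], [-1, 2, -2, 0], [2, 2, 0, 0], [-1, 2, 2, 0]]

Take x = uj: its G-coordinates are the j-th standard unit vector, so P e_j — column j of P — equals [uj]_F.
u1 = 0·f1 - f2 + 2f3 - f4, giving column 1 = <0, -1, 2, -1>; repeating for each j gives P = [[0, -2, -1, -2], [-1, 2, -2, 0], [2, 2, 0, 0], [-1, 2, 2, 0]].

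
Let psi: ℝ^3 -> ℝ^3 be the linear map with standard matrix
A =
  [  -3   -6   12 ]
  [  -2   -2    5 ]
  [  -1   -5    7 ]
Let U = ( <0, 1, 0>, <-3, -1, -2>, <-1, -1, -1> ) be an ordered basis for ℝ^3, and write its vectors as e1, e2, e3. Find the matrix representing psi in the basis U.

Let P have columns e1, ..., e3. Then [psi]_U = P^(-1) A P.
Here det P = -1, so P^(-1) is integer; computing A P first and then P^(-1)(A P) gives [[2, 1, -2], [1, 3, 2], [3, 0, -3]].

[[2, 1, -2], [1, 3, 2], [3, 0, -3]]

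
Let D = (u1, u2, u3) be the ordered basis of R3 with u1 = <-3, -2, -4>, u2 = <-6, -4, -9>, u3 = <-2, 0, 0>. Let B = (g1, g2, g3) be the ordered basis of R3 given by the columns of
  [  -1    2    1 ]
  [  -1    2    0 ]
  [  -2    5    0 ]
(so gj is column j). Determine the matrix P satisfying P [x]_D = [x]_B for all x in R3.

[[2, 2, 0], [0, -1, 0], [-1, -2, -2]]

Let M have columns uj and N have columns gj. Then for every x, N [x]_B = x = M [x]_D, so P = N^(-1) M.
Since det N = -1, N^(-1) has integer entries; multiplying gives P = [[2, 2, 0], [0, -1, 0], [-1, -2, -2]].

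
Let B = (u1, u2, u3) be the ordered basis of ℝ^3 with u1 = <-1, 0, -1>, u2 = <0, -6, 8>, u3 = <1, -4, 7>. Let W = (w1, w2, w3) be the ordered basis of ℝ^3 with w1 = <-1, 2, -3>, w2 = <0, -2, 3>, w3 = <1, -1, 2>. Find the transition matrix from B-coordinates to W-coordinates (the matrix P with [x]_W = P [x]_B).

Let M have columns uj and N have columns wj. Then for every x, N [x]_W = x = M [x]_B, so P = N^(-1) M.
Since det N = 1, N^(-1) has integer entries; multiplying gives P = [[-1, -2, 1], [0, 2, 2], [-2, -2, 2]].

[[-1, -2, 1], [0, 2, 2], [-2, -2, 2]]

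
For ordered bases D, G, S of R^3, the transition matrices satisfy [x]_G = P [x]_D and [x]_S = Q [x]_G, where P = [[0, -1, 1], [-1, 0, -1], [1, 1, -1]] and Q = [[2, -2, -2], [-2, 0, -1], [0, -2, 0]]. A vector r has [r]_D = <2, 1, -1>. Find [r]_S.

<-10, 0, 2>

Composing the changes, [r]_S = Q P [r]_D.
Q P = [[0, -4, 6], [-1, 1, -1], [2, 0, 2]]; applying this to <2, 1, -1> gives <-10, 0, 2>.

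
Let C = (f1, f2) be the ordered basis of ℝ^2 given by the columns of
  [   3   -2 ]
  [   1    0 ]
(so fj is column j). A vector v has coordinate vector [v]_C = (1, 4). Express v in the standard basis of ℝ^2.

(-5, 1)

The coordinates say v = f1 + 4f2; adding the scaled basis vectors gives (-5, 1).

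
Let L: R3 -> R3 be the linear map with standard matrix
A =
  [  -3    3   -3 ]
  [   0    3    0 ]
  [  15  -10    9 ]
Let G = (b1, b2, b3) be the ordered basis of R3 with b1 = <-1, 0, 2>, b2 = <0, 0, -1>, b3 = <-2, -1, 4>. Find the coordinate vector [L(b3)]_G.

<3, 2, 3>

Column 3 of [L]_G is the G-coordinate vector of L(b3).
In standard coordinates L(b3) = A b3 = <-9, -3, 16>.
Converting to G: <-9, -3, 16> = 3b1 + 2b2 + 3b3, so the coordinate vector is <3, 2, 3>.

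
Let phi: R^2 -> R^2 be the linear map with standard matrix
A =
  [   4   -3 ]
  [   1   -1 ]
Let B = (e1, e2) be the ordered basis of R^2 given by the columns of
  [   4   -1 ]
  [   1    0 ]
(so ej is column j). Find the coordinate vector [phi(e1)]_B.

Column 1 of [phi]_B is the B-coordinate vector of phi(e1).
In standard coordinates phi(e1) = A e1 = [13, 3].
Converting to B: [13, 3] = 3e1 - e2, so the coordinate vector is [3, -1].

[3, -1]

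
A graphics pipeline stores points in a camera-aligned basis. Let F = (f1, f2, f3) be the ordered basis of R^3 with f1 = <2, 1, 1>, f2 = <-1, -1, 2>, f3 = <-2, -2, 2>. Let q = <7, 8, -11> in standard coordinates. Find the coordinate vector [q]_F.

<-1, -1, -4>

Write q = c_1 f1 + ... + c_3 f3 and solve for the c_i.
Gaussian elimination on [M | q] yields c = (-1, -1, -4).
Check: -f1 - f2 - 4f3 = <7, 8, -11>.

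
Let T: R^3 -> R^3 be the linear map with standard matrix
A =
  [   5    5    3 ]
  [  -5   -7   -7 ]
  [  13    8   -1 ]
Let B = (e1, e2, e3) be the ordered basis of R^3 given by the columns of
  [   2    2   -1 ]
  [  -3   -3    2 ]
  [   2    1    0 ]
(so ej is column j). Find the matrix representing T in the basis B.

With P the matrix whose columns are e1, ..., e3, [T]_B = P^(-1) A P.
Column by column: T(e1) = A e1 = [1, -3, 0]; its B-coordinates [1, -2, -3] give column 1.
Continuing for each basis vector yields [T]_B = [[1, 1, 2], [-2, -1, -1], [-3, 2, -3]].

[[1, 1, 2], [-2, -1, -1], [-3, 2, -3]]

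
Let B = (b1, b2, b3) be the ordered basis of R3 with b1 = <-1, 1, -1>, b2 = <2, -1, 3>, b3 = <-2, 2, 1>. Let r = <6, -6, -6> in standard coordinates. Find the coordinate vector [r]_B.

We seek scalars with c_1 b1 + ... + c_3 b3 = r; equivalently solve M c = r where the columns of M are b1, ..., b3.
Row-reducing the augmented matrix [M | r] gives c = (2, 0, -4).
Check: 2b1 + 0·b2 - 4b3 = <6, -6, -6>.

<2, 0, -4>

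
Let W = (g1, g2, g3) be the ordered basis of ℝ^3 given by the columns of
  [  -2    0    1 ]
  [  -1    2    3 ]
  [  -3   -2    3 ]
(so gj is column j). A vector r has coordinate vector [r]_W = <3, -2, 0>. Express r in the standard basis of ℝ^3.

<-6, -7, -5>

The coordinates say r = 3g1 - 2g2 + 0·g3; adding the scaled basis vectors gives <-6, -7, -5>.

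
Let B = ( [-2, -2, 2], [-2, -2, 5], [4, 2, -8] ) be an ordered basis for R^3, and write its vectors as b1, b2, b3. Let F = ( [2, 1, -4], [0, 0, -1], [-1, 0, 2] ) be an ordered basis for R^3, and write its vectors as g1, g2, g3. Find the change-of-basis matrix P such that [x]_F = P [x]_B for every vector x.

[[-2, -2, 2], [2, -1, 0], [-2, -2, 0]]

Let M have columns bj and N have columns gj. Then for every x, N [x]_F = x = M [x]_B, so P = N^(-1) M.
Since det N = 1, N^(-1) has integer entries; multiplying gives P = [[-2, -2, 2], [2, -1, 0], [-2, -2, 0]].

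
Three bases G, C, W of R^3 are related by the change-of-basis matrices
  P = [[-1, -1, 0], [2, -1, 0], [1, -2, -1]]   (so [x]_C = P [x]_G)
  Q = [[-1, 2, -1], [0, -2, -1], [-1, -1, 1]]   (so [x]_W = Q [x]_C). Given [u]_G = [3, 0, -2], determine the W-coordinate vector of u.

[10, -17, 2]

Composing the changes, [u]_W = Q P [u]_G.
Q P = [[4, 1, 1], [-5, 4, 1], [0, 0, -1]]; applying this to [3, 0, -2] gives [10, -17, 2].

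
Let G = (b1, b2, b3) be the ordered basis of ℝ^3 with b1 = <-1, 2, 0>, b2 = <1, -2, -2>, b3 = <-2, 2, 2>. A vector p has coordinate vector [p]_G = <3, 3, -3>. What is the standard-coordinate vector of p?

The coordinates say p = 3b1 + 3b2 - 3b3; adding the scaled basis vectors gives <6, -6, -12>.

<6, -6, -12>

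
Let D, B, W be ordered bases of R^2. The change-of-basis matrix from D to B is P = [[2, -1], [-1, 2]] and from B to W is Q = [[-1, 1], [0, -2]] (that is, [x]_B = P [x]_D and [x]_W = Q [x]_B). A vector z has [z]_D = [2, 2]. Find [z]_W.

First [z]_B = P [z]_D = [2, 2].
Then [z]_W = Q [z]_B = [0, -4].

[0, -4]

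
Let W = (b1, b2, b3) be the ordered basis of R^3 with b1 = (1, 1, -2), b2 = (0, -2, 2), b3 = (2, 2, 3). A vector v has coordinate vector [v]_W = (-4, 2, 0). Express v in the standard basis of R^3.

The coordinates say v = -4b1 + 2b2 + 0·b3; adding the scaled basis vectors gives (-4, -8, 12).

(-4, -8, 12)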